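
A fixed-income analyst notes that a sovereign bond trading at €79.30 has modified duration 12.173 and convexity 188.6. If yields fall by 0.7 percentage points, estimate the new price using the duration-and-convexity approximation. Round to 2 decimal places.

€86.42

Duration effect: -D_mod·Δy = -12.173 × (-0.007) = +0.085211
Convexity effect: ½·C·(Δy)² = 0.5 × 188.6 × (-0.007)² = +0.0046207
ΔP/P ≈ +0.085211 + 0.0046207 = +0.0898317
New price ≈ 79.30 × (1 + 0.0898317) = 86.42365381.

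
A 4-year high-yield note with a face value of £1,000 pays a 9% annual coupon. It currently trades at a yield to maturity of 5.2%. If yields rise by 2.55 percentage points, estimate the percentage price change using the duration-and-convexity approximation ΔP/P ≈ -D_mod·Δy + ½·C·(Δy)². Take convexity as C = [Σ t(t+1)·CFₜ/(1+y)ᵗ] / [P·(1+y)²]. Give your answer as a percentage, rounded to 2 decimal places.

With y = 0.052:
  t   CF        PV=CF/(1+0.052)^t    t·PV        t(t+1)·PV
  1        90.00        85.5513        85.5513         171.1027
  2        90.00        81.3226       162.6451         487.9353
  3        90.00        77.3028       231.9084         927.6337
  4     1,090.00       889.9458     3,559.7830      17,798.9152
  Σ                  1,134.1225     4,039.8879      19,385.5870
P = 1,134.1225; D_Mac = 3.56213 yrs; D_mod = 3.38605 yrs; C = 15.44499.
Duration effect: -3.38605 × (+0.0255) = -0.086344
Convexity effect: 0.5 × 15.44499 × (0.0255)² = +0.0050216
ΔP/P ≈ -0.086344 + 0.0050216 = -0.081323 = -8.1323%.

-8.13%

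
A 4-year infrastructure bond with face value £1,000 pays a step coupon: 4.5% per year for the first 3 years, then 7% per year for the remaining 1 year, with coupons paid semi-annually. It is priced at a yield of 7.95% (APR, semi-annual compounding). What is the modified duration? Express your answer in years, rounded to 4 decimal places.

Periodic yield y = 0.03975. First find Macaulay duration:
  t   CF        PV=CF/(1+0.03975)^t    t·PV
  1        22.50        21.6398        21.6398
  2        22.50        20.8125        41.6250
  3        22.50        20.0168        60.0505
  4        22.50        19.2516        77.0064
  5        22.50        18.5156        92.5780
  6        22.50        17.8077       106.8465
  7        35.00        26.6419       186.4934
  8     1,035.00       757.7203     6,061.7623
  Σ                    902.4063     6,648.0021
P = 902.4063; Macaulay duration = 6,648.0021 / 902.4063 = 7.36697 half-year periods = 3.68349 years.
Modified duration = D_Mac / (1 + y) = 3.68349 / 1.03975 = 3.54266 years.

3.5427 years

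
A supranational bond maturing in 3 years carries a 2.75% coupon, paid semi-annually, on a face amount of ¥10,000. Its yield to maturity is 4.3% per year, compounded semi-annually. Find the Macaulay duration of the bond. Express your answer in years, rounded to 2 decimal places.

2.90 years

Periodic yield y = 0.0215. Discount each cash flow and weight by its period:
  t   CF        PV=CF/(1+0.0215)^t    t·PV
  1       137.50       134.6060       134.6060
  2       137.50       131.7729       263.5457
  3       137.50       128.9994       386.9981
  4       137.50       126.2843       505.1370
  5       137.50       123.6263       618.1315
  6    10,137.50     8,922.7894    53,536.7362
  Σ                  9,568.0781    55,445.1545
Price P = Σ PV = 9,568.0781.
Macaulay duration = Σ(t·PV) / P = 55,445.1545 / 9,568.0781 = 5.79481 half-year periods.
In years: 5.79481 / 2 = 2.89740 years.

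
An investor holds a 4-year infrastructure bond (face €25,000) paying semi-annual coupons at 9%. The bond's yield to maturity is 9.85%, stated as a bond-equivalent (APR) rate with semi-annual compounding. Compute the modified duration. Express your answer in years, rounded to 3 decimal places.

Periodic yield y = 0.04925. First find Macaulay duration:
  t   CF        PV=CF/(1+0.04925)^t    t·PV
  1     1,125.00     1,072.1944     1,072.1944
  2     1,125.00     1,021.8675     2,043.7349
  3     1,125.00       973.9027     2,921.7082
  4     1,125.00       928.1894     3,712.7577
  5     1,125.00       884.6218     4,423.1090
  6     1,125.00       843.0992     5,058.5949
  7     1,125.00       803.5255     5,624.6787
  8    26,125.00    17,783.7963   142,270.3707
  Σ                 24,311.1968   167,127.1485
P = 24,311.1968; Macaulay duration = 167,127.1485 / 24,311.1968 = 6.87449 half-year periods = 3.43725 years.
Modified duration = D_Mac / (1 + y) = 3.43725 / 1.04925 = 3.27591 years.

3.276 years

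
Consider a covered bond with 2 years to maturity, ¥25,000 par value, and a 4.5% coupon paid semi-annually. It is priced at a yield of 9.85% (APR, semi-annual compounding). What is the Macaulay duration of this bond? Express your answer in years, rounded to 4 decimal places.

Periodic yield y = 0.04925. Discount each cash flow and weight by its period:
  t   CF        PV=CF/(1+0.04925)^t    t·PV
  1       562.50       536.0972       536.0972
  2       562.50       510.9337     1,021.8675
  3       562.50       486.9514     1,460.8541
  4    25,562.50    21,090.5261    84,362.1045
  Σ                 22,624.5084    87,380.9233
Price P = Σ PV = 22,624.5084.
Macaulay duration = Σ(t·PV) / P = 87,380.9233 / 22,624.5084 = 3.86222 half-year periods.
In years: 3.86222 / 2 = 1.93111 years.

1.9311 years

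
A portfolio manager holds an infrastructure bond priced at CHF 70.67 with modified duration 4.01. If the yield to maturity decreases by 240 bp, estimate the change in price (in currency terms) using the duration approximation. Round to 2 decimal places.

Duration approximation: ΔP/P ≈ -D_mod · Δy = -4.01 × (-0.024) = +0.096240.
ΔP ≈ 70.67 × (+0.096240) = +6.8012808.

+CHF 6.80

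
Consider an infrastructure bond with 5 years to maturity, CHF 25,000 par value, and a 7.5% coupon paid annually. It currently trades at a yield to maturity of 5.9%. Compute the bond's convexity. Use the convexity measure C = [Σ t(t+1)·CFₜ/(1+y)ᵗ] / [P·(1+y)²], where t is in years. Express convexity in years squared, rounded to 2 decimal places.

With y = 0.059:
  t   CF        PV=CF/(1+0.059)^t    t·PV        t(t+1)·PV
  1     1,875.00     1,770.5382     1,770.5382       3,541.0765
  2     1,875.00     1,671.8964     3,343.7927      10,031.3782
  3     1,875.00     1,578.7501     4,736.2503      18,945.0012
  4     1,875.00     1,490.7933     5,963.1732      29,815.8660
  5    26,875.00    20,177.5612   100,887.8058     605,326.8348
  Σ                 26,689.5392   116,701.5603     667,660.1566
P = 26,689.5392.
Convexity = Σ t(t+1)·PV / [P·(1+y)²] = 667,660.1566 / (26,689.5392 × 1.121481) = 22.30604.

22.31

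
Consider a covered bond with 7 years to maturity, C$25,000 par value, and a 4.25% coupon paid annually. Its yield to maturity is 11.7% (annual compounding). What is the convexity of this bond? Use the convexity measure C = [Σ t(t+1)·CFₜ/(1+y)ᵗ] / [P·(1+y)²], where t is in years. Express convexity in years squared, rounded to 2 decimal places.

With y = 0.117:
  t   CF        PV=CF/(1+0.117)^t    t·PV        t(t+1)·PV
  1     1,062.50       951.2086       951.2086       1,902.4172
  2     1,062.50       851.5744     1,703.1488       5,109.4463
  3     1,062.50       762.3764     2,287.1291       9,148.5163
  4     1,062.50       682.5214     2,730.0854      13,650.4272
  5     1,062.50       611.0308     3,055.1538      18,330.9228
  6     1,062.50       547.0284     3,282.1706      22,975.1942
  7    26,062.50    12,012.7893    84,089.5252     672,716.2019
  Σ                 16,418.5292    98,098.4215     743,833.1259
P = 16,418.5292.
Convexity = Σ t(t+1)·PV / [P·(1+y)²] = 743,833.1259 / (16,418.5292 × 1.247689) = 36.31072.

36.31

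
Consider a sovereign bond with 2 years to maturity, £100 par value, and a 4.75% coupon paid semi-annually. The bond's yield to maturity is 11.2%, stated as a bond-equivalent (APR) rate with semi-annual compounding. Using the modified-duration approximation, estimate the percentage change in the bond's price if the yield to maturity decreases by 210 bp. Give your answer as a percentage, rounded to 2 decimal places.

Periodic yield y = 0.056. Modified duration first:
  t   CF        PV=CF/(1+0.056)^t    t·PV
  1        2.375         2.2491         2.2491
  2        2.375         2.1298         4.2596
  3        2.375         2.0168         6.0505
  4      102.375        82.3262       329.3049
  Σ                     88.7219       341.8641
P = 88.7219; D_Mac = 3.85321 half-year periods = 1.92660 yrs; D_mod = 1.92660/(1+0.056) = 1.82444 yrs.
ΔP/P ≈ -D_mod · Δy = -1.82444 × (-0.021) = +0.038313 = +3.8313%.

+3.83%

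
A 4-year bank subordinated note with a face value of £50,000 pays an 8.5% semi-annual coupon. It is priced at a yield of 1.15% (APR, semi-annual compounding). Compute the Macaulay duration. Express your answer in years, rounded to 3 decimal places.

Periodic yield y = 0.00575. Discount each cash flow and weight by its period:
  t   CF        PV=CF/(1+0.00575)^t    t·PV
  1     2,125.00     2,112.8511     2,112.8511
  2     2,125.00     2,100.7717     4,201.5433
  3     2,125.00     2,088.7613     6,266.2839
  4     2,125.00     2,076.8196     8,307.2783
  5     2,125.00     2,064.9461    10,324.7307
  6     2,125.00     2,053.1406    12,318.8435
  7     2,125.00     2,041.4025    14,289.8176
  8    52,125.00    49,788.1212   398,304.9696
  Σ                 64,326.8141   456,126.3180
Price P = Σ PV = 64,326.8141.
Macaulay duration = Σ(t·PV) / P = 456,126.3180 / 64,326.8141 = 7.09076 half-year periods.
In years: 7.09076 / 2 = 3.54538 years.

3.545 years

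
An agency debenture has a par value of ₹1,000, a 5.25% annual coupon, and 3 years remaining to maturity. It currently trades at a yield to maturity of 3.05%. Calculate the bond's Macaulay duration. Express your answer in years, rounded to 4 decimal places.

Periodic yield y = 0.0305. Discount each cash flow and weight by its year:
  t   CF        PV=CF/(1+0.0305)^t    t·PV
  1        52.50        50.9461        50.9461
  2        52.50        49.4383        98.8766
  3     1,052.50       961.7853     2,885.3558
  Σ                  1,062.1697     3,035.1785
Price P = Σ PV = 1,062.1697.
Macaulay duration = Σ(t·PV) / P = 3,035.1785 / 1,062.1697 = 2.85753 years.

2.8575 years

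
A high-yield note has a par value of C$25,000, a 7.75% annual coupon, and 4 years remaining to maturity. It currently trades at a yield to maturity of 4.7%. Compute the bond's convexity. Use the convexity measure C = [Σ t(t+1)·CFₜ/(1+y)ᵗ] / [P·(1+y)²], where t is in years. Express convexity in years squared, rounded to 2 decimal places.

15.89

With y = 0.047:
  t   CF        PV=CF/(1+0.047)^t    t·PV        t(t+1)·PV
  1     1,937.50     1,850.5253     1,850.5253       3,701.0506
  2     1,937.50     1,767.4549     3,534.9099      10,604.7296
  3     1,937.50     1,688.1136     5,064.3408      20,257.3631
  4    26,937.50    22,416.6422    89,666.5690     448,332.8449
  Σ                 27,722.7361   100,116.3449     482,895.9881
P = 27,722.7361.
Convexity = Σ t(t+1)·PV / [P·(1+y)²] = 482,895.9881 / (27,722.7361 × 1.096209) = 15.89001.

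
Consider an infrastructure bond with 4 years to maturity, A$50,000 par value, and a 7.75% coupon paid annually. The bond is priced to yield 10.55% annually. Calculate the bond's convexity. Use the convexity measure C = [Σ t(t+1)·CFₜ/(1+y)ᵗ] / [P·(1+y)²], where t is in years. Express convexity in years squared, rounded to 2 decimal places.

With y = 0.1055:
  t   CF        PV=CF/(1+0.1055)^t    t·PV        t(t+1)·PV
  1     3,875.00     3,505.2013     3,505.2013       7,010.4025
  2     3,875.00     3,170.6931     6,341.3863      19,024.1588
  3     3,875.00     2,868.1078     8,604.3233      34,417.2932
  4    53,875.00    36,070.5111   144,282.0442     721,410.2210
  Σ                 45,614.5132   162,732.9551     781,862.0757
P = 45,614.5132.
Convexity = Σ t(t+1)·PV / [P·(1+y)²] = 781,862.0757 / (45,614.5132 × 1.222130) = 14.02522.

14.03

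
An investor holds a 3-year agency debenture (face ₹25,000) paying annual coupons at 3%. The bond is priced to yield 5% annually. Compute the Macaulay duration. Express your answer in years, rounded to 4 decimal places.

Periodic yield y = 0.05. Discount each cash flow and weight by its year:
  t   CF        PV=CF/(1+0.05)^t    t·PV
  1       750.00       714.2857       714.2857
  2       750.00       680.2721     1,360.5442
  3    25,750.00    22,243.8182    66,731.4545
  Σ                 23,638.3760    68,806.2844
Price P = Σ PV = 23,638.3760.
Macaulay duration = Σ(t·PV) / P = 68,806.2844 / 23,638.3760 = 2.91079 years.

2.9108 years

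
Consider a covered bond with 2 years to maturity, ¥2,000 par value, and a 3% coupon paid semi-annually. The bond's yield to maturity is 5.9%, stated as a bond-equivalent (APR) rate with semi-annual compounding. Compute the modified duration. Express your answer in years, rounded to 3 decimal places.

Periodic yield y = 0.0295. First find Macaulay duration:
  t   CF        PV=CF/(1+0.0295)^t    t·PV
  1        30.00        29.1404        29.1404
  2        30.00        28.3054        56.6107
  3        30.00        27.4943        82.4828
  4     2,030.00     1,807.1352     7,228.5406
  Σ                  1,892.0751     7,396.7745
P = 1,892.0751; Macaulay duration = 7,396.7745 / 1,892.0751 = 3.90935 half-year periods = 1.95467 years.
Modified duration = D_Mac / (1 + y) = 1.95467 / 1.0295 = 1.89866 years.

1.899 years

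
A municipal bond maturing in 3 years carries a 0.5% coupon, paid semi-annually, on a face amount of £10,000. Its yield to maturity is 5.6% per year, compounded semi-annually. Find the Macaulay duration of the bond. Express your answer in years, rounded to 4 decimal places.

Periodic yield y = 0.028. Discount each cash flow and weight by its period:
  t   CF        PV=CF/(1+0.028)^t    t·PV
  1        25.00        24.3191        24.3191
  2        25.00        23.6567        47.3134
  3        25.00        23.0123        69.0370
  4        25.00        22.3855        89.5422
  5        25.00        21.7758       108.8791
  6    10,025.00     8,494.2628    50,965.5768
  Σ                  8,609.4122    51,304.6675
Price P = Σ PV = 8,609.4122.
Macaulay duration = Σ(t·PV) / P = 51,304.6675 / 8,609.4122 = 5.95914 half-year periods.
In years: 5.95914 / 2 = 2.97957 years.

2.9796 years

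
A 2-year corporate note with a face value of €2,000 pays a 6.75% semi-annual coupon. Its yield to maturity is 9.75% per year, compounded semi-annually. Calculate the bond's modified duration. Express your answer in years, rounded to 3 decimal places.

1.813 years

Periodic yield y = 0.04875. First find Macaulay duration:
  t   CF        PV=CF/(1+0.04875)^t    t·PV
  1        67.50        64.3623        64.3623
  2        67.50        61.3705       122.7410
  3        67.50        58.5178       175.5533
  4     2,067.50     1,709.0612     6,836.2449
  Σ                  1,893.3119     7,198.9017
P = 1,893.3119; Macaulay duration = 7,198.9017 / 1,893.3119 = 3.80228 half-year periods = 1.90114 years.
Modified duration = D_Mac / (1 + y) = 1.90114 / 1.04875 = 1.81277 years.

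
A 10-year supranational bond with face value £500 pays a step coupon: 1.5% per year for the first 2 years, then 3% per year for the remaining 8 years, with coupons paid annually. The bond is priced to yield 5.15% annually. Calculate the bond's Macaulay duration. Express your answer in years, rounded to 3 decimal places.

8.894 years

Periodic yield y = 0.0515. Discount each cash flow and weight by its year:
  t   CF        PV=CF/(1+0.0515)^t    t·PV
  1         7.50         7.1327         7.1327
  2         7.50         6.7833        13.5667
  3        15.00        12.9022        38.7066
  4        15.00        12.2703        49.0811
  5        15.00        11.6693        58.3465
  6        15.00        11.0978        66.5866
  7        15.00        10.5542        73.8796
  8        15.00        10.0373        80.2984
  9        15.00         9.5457        85.9113
  10      515.00       311.6840     3,116.8396
  Σ                    403.6767     3,590.3490
Price P = Σ PV = 403.6767.
Macaulay duration = Σ(t·PV) / P = 3,590.3490 / 403.6767 = 8.89412 years.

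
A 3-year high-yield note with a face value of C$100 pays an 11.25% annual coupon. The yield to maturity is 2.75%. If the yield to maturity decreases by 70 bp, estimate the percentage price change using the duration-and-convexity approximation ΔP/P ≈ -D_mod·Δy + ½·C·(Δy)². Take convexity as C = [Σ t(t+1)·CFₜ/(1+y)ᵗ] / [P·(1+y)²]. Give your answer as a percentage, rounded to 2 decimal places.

+1.89%

With y = 0.0275:
  t   CF        PV=CF/(1+0.0275)^t    t·PV        t(t+1)·PV
  1        11.25        10.9489        10.9489          21.8978
  2        11.25        10.6559        21.3117          63.9352
  3       111.25       102.5545       307.6634       1,230.6535
  Σ                    124.1592       339.9240       1,316.4865
P = 124.1592; D_Mac = 2.73781 yrs; D_mod = 2.66453 yrs; C = 10.04324.
Duration effect: -2.66453 × (-0.007) = +0.018652
Convexity effect: 0.5 × 10.04324 × (-0.007)² = +0.0002461
ΔP/P ≈ +0.018652 + 0.0002461 = +0.018898 = +1.8898%.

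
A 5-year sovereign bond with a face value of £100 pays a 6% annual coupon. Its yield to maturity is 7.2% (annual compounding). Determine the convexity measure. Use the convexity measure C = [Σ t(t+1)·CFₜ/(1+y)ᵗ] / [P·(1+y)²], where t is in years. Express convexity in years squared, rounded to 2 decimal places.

With y = 0.072:
  t   CF        PV=CF/(1+0.072)^t    t·PV        t(t+1)·PV
  1         6.00         5.5970         5.5970          11.1940
  2         6.00         5.2211        10.4422          31.3266
  3         6.00         4.8704        14.6113          58.4451
  4         6.00         4.5433        18.1732          90.8661
  5       106.00        74.8742       374.3708       2,246.2247
  Σ                     95.1060       423.1945       2,438.0565
P = 95.1060.
Convexity = Σ t(t+1)·PV / [P·(1+y)²] = 2,438.0565 / (95.1060 × 1.149184) = 22.30726.

22.31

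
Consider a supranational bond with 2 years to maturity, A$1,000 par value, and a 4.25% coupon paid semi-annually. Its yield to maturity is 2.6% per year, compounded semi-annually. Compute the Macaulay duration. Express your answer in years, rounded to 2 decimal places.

1.94 years

Periodic yield y = 0.013. Discount each cash flow and weight by its period:
  t   CF        PV=CF/(1+0.013)^t    t·PV
  1        21.25        20.9773        20.9773
  2        21.25        20.7081        41.4162
  3        21.25        20.4423        61.3270
  4     1,021.25       969.8270     3,879.3082
  Σ                  1,031.9548     4,003.0286
Price P = Σ PV = 1,031.9548.
Macaulay duration = Σ(t·PV) / P = 4,003.0286 / 1,031.9548 = 3.87907 half-year periods.
In years: 3.87907 / 2 = 1.93954 years.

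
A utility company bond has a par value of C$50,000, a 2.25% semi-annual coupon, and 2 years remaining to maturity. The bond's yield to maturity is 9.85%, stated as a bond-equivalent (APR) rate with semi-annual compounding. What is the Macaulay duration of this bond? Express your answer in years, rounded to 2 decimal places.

Periodic yield y = 0.04925. Discount each cash flow and weight by its period:
  t   CF        PV=CF/(1+0.04925)^t    t·PV
  1       562.50       536.0972       536.0972
  2       562.50       510.9337     1,021.8675
  3       562.50       486.9514     1,460.8541
  4    50,562.50    41,716.9575   166,867.8302
  Σ                 43,250.9399   169,886.6490
Price P = Σ PV = 43,250.9399.
Macaulay duration = Σ(t·PV) / P = 169,886.6490 / 43,250.9399 = 3.92793 half-year periods.
In years: 3.92793 / 2 = 1.96396 years.

1.96 years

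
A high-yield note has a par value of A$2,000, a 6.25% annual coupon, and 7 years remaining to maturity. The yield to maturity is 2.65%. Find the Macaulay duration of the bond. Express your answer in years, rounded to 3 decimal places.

Periodic yield y = 0.0265. Discount each cash flow and weight by its year:
  t   CF        PV=CF/(1+0.0265)^t    t·PV
  1       125.00       121.7730       121.7730
  2       125.00       118.6293       237.2587
  3       125.00       115.5668       346.7005
  4       125.00       112.5834       450.3334
  5       125.00       109.6769       548.3846
  6       125.00       106.8455       641.0731
  7     2,125.00     1,769.4824    12,386.3771
  Σ                  2,454.5574    14,731.9004
Price P = Σ PV = 2,454.5574.
Macaulay duration = Σ(t·PV) / P = 14,731.9004 / 2,454.5574 = 6.00186 years.

6.002 years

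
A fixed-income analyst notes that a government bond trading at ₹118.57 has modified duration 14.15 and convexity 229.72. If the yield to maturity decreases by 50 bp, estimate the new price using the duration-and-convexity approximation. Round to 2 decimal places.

₹127.30

Duration effect: -D_mod·Δy = -14.15 × (-0.005) = +0.070750
Convexity effect: ½·C·(Δy)² = 0.5 × 229.72 × (-0.005)² = +0.0028715
ΔP/P ≈ +0.070750 + 0.0028715 = +0.0736215
New price ≈ 118.57 × (1 + 0.0736215) = 127.299301255.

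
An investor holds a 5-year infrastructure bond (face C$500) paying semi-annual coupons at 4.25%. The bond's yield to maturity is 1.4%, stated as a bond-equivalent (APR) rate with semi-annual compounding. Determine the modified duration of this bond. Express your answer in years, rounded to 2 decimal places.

Periodic yield y = 0.007. First find Macaulay duration:
  t   CF        PV=CF/(1+0.007)^t    t·PV
  1       10.625        10.5511        10.5511
  2       10.625        10.4778        20.9556
  3       10.625        10.4050        31.2149
  4       10.625        10.3326        41.3305
  5       10.625        10.2608        51.3040
  6       10.625        10.1895        61.1369
  7       10.625        10.1187        70.8306
  8       10.625        10.0483        80.3865
  9       10.625         9.9785        89.8062
  10     510.625       476.2197     4,762.1971
  Σ                    568.5820     5,219.7135
P = 568.5820; Macaulay duration = 5,219.7135 / 568.5820 = 9.18023 half-year periods = 4.59012 years.
Modified duration = D_Mac / (1 + y) = 4.59012 / 1.007 = 4.55821 years.

4.56 years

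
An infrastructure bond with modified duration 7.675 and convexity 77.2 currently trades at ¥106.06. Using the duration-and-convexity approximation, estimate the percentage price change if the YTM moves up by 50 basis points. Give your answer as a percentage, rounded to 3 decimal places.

Duration effect: -D_mod·Δy = -7.675 × (+0.005) = -0.038375
Convexity effect: ½·C·(Δy)² = 0.5 × 77.2 × (0.005)² = +0.0009650
ΔP/P ≈ -0.038375 + 0.0009650 = -0.037410
= -3.7410%.

-3.741%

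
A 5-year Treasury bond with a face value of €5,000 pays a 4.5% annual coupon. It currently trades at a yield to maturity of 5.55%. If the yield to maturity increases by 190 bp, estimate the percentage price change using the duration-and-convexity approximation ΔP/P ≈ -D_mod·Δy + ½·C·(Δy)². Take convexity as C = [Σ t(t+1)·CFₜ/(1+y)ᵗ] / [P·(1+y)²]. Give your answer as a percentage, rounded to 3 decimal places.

-7.807%

With y = 0.0555:
  t   CF        PV=CF/(1+0.0555)^t    t·PV        t(t+1)·PV
  1       225.00       213.1691       213.1691         426.3382
  2       225.00       201.9603       403.9206       1,211.7619
  3       225.00       191.3409       574.0227       2,296.0908
  4       225.00       181.2799       725.1195       3,625.5973
  5     5,225.00     3,988.3669    19,941.8346     119,651.0079
  Σ                  4,776.1171    21,858.0665     127,210.7961
P = 4,776.1171; D_Mac = 4.57653 yrs; D_mod = 4.33589 yrs; C = 23.90741.
Duration effect: -4.33589 × (+0.019) = -0.082382
Convexity effect: 0.5 × 23.90741 × (0.019)² = +0.0043153
ΔP/P ≈ -0.082382 + 0.0043153 = -0.078067 = -7.8067%.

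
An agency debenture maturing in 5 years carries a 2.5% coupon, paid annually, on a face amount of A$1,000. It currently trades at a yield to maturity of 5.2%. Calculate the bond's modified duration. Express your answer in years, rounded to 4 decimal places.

Periodic yield y = 0.052. First find Macaulay duration:
  t   CF        PV=CF/(1+0.052)^t    t·PV
  1        25.00        23.7643        23.7643
  2        25.00        22.5896        45.1792
  3        25.00        21.4730        64.4190
  4        25.00        20.4116        81.6464
  5     1,025.00       795.5091     3,977.5456
  Σ                    883.7476     4,192.5545
P = 883.7476; Macaulay duration = 4,192.5545 / 883.7476 = 4.74406 years.
Modified duration = D_Mac / (1 + y) = 4.74406 / 1.052 = 4.50957 years.

4.5096 years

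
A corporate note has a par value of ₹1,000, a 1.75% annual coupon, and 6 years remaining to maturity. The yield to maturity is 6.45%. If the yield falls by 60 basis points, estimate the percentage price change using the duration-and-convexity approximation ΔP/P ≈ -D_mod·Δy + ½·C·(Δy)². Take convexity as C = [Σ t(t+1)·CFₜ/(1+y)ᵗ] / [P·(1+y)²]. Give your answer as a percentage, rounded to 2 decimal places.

+3.28%

With y = 0.0645:
  t   CF        PV=CF/(1+0.0645)^t    t·PV        t(t+1)·PV
  1        17.50        16.4396        16.4396          32.8793
  2        17.50        15.4435        30.8871          92.6612
  3        17.50        14.5078        43.5233         174.0934
  4        17.50        13.6287        54.5149         272.5746
  5        17.50        12.8029        64.0147         384.0882
  6     1,017.50       699.2950     4,195.7700      29,370.3900
  Σ                    772.1176     4,405.1497      30,326.6867
P = 772.1176; D_Mac = 5.70528 yrs; D_mod = 5.35959 yrs; C = 34.66172.
Duration effect: -5.35959 × (-0.006) = +0.032158
Convexity effect: 0.5 × 34.66172 × (-0.006)² = +0.0006239
ΔP/P ≈ +0.032158 + 0.0006239 = +0.032781 = +3.2781%.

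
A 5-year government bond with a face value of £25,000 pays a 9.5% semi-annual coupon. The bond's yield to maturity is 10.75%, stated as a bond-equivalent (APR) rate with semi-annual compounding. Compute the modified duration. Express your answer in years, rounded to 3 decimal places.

3.860 years

Periodic yield y = 0.05375. First find Macaulay duration:
  t   CF        PV=CF/(1+0.05375)^t    t·PV
  1     1,187.50     1,126.9276     1,126.9276
  2     1,187.50     1,069.4450     2,138.8899
  3     1,187.50     1,014.8944     3,044.6832
  4     1,187.50       963.1264     3,852.5054
  5     1,187.50       913.9989     4,569.9946
  6     1,187.50       867.3774     5,204.2643
  7     1,187.50       823.1339     5,761.9375
  8     1,187.50       781.1473     6,249.1781
  9     1,187.50       741.3023     6,671.7204
  10   26,187.50    15,513.7991   155,137.9913
  Σ                 23,815.1523   193,758.0924
P = 23,815.1523; Macaulay duration = 193,758.0924 / 23,815.1523 = 8.13592 half-year periods = 4.06796 years.
Modified duration = D_Mac / (1 + y) = 4.06796 / 1.05375 = 3.86046 years.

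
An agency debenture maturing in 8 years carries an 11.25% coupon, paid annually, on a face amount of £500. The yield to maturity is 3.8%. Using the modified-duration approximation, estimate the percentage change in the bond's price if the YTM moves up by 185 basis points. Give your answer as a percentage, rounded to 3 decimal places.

Periodic yield y = 0.038. Modified duration first:
  t   CF        PV=CF/(1+0.038)^t    t·PV
  1        56.25        54.1908        54.1908
  2        56.25        52.2069       104.4138
  3        56.25        50.2957       150.8870
  4        56.25        48.4544       193.8176
  5        56.25        46.6805       233.4026
  6        56.25        44.9716       269.8296
  7        56.25        43.3252       303.2767
  8       556.25       412.7539     3,302.0313
  Σ                    752.8790     4,611.8493
P = 752.8790; D_Mac = 6.12562 yrs; D_mod = 6.12562/(1+0.038) = 5.90137 yrs.
ΔP/P ≈ -D_mod · Δy = -5.90137 × (+0.0185) = -0.109175 = -10.9175%.

-10.918%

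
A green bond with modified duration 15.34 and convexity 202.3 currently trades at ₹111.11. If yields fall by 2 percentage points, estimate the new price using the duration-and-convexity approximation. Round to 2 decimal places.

Duration effect: -D_mod·Δy = -15.34 × (-0.02) = +0.306800
Convexity effect: ½·C·(Δy)² = 0.5 × 202.3 × (-0.02)² = +0.0404600
ΔP/P ≈ +0.306800 + 0.0404600 = +0.347260
New price ≈ 111.11 × (1 + 0.347260) = 149.6940586.

₹149.69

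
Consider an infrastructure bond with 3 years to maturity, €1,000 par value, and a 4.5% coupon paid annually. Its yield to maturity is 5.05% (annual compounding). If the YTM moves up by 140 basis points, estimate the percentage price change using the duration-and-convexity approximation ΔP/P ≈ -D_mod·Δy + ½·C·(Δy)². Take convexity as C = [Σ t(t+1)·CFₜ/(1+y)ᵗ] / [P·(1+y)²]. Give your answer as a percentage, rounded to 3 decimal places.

With y = 0.0505:
  t   CF        PV=CF/(1+0.0505)^t    t·PV        t(t+1)·PV
  1        45.00        42.8367        42.8367          85.6735
  2        45.00        40.7775        81.5550         244.6649
  3     1,045.00       901.4219     2,704.2658      10,817.0632
  Σ                    985.0362     2,828.6575      11,147.4016
P = 985.0362; D_Mac = 2.87163 yrs; D_mod = 2.73358 yrs; C = 10.25485.
Duration effect: -2.73358 × (+0.014) = -0.038270
Convexity effect: 0.5 × 10.25485 × (0.014)² = +0.0010050
ΔP/P ≈ -0.038270 + 0.0010050 = -0.037265 = -3.7265%.

-3.727%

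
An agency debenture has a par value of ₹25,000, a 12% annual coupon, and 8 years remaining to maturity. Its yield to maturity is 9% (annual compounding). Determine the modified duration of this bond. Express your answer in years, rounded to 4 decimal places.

Periodic yield y = 0.09. First find Macaulay duration:
  t   CF        PV=CF/(1+0.09)^t    t·PV
  1     3,000.00     2,752.2936     2,752.2936
  2     3,000.00     2,525.0400     5,050.0800
  3     3,000.00     2,316.5504     6,949.6513
  4     3,000.00     2,125.2756     8,501.1025
  5     3,000.00     1,949.7942     9,748.9708
  6     3,000.00     1,788.8020    10,732.8119
  7     3,000.00     1,641.1027    11,487.7191
  8    28,000.00    14,052.2558   112,418.0466
  Σ                 29,151.1143   167,640.6759
P = 29,151.1143; Macaulay duration = 167,640.6759 / 29,151.1143 = 5.75075 years.
Modified duration = D_Mac / (1 + y) = 5.75075 / 1.09 = 5.27591 years.

5.2759 years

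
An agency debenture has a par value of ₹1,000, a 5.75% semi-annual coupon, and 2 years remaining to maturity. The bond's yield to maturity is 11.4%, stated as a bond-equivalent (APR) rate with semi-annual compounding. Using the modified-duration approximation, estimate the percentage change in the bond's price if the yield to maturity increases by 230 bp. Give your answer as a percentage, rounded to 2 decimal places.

-4.16%

Periodic yield y = 0.057. Modified duration first:
  t   CF        PV=CF/(1+0.057)^t    t·PV
  1        28.75        27.1996        27.1996
  2        28.75        25.7328        51.4657
  3        28.75        24.3452        73.0355
  4     1,028.75       824.1569     3,296.6276
  Σ                    901.4345     3,448.3284
P = 901.4345; D_Mac = 3.82538 half-year periods = 1.91269 yrs; D_mod = 1.91269/(1+0.057) = 1.80955 yrs.
ΔP/P ≈ -D_mod · Δy = -1.80955 × (+0.023) = -0.041620 = -4.1620%.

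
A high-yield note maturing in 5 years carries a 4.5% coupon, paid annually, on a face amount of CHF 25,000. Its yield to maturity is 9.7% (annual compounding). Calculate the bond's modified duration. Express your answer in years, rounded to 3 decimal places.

Periodic yield y = 0.097. First find Macaulay duration:
  t   CF        PV=CF/(1+0.097)^t    t·PV
  1     1,125.00     1,025.5242     1,025.5242
  2     1,125.00       934.8443     1,869.6885
  3     1,125.00       852.1826     2,556.5477
  4     1,125.00       776.8300     3,107.3202
  5    26,125.00    16,444.5942    82,222.9711
  Σ                 20,033.9752    90,782.0516
P = 20,033.9752; Macaulay duration = 90,782.0516 / 20,033.9752 = 4.53140 years.
Modified duration = D_Mac / (1 + y) = 4.53140 / 1.097 = 4.13072 years.

4.131 years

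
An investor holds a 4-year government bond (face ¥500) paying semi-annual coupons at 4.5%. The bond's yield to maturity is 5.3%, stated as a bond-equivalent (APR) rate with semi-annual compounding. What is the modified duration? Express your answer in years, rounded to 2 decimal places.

3.60 years

Periodic yield y = 0.0265. First find Macaulay duration:
  t   CF        PV=CF/(1+0.0265)^t    t·PV
  1        11.25        10.9596        10.9596
  2        11.25        10.6766        21.3533
  3        11.25        10.4010        31.2030
  4        11.25        10.1325        40.5300
  5        11.25         9.8709        49.3546
  6        11.25         9.6161        57.6966
  7        11.25         9.3678        65.5749
  8       511.25       414.7264     3,317.8113
  Σ                    485.7510     3,594.4833
P = 485.7510; Macaulay duration = 3,594.4833 / 485.7510 = 7.39985 half-year periods = 3.69992 years.
Modified duration = D_Mac / (1 + y) = 3.69992 / 1.0265 = 3.60441 years.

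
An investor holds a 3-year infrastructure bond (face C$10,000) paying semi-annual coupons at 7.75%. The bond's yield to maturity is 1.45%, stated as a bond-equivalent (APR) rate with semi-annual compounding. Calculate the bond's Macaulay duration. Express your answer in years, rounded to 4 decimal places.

2.7587 years

Periodic yield y = 0.00725. Discount each cash flow and weight by its period:
  t   CF        PV=CF/(1+0.00725)^t    t·PV
  1       387.50       384.7108       384.7108
  2       387.50       381.9418       763.8835
  3       387.50       379.1926     1,137.5779
  4       387.50       376.4633     1,505.8531
  5       387.50       373.7536     1,868.7678
  6    10,387.50     9,946.8915    59,681.3490
  Σ                 11,842.9535    65,342.1420
Price P = Σ PV = 11,842.9535.
Macaulay duration = Σ(t·PV) / P = 65,342.1420 / 11,842.9535 = 5.51739 half-year periods.
In years: 5.51739 / 2 = 2.75869 years.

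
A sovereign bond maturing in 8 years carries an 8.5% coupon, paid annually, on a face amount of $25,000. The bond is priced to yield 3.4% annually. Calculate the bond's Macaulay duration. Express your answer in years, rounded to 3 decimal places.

6.405 years

Periodic yield y = 0.034. Discount each cash flow and weight by its year:
  t   CF        PV=CF/(1+0.034)^t    t·PV
  1     2,125.00     2,055.1257     2,055.1257
  2     2,125.00     1,987.5491     3,975.0981
  3     2,125.00     1,922.1944     5,766.5833
  4     2,125.00     1,858.9888     7,435.9553
  5     2,125.00     1,797.8615     8,989.3077
  6     2,125.00     1,738.7442    10,432.4654
  7     2,125.00     1,681.5708    11,770.9958
  8    27,125.00    20,758.9526   166,071.6206
  Σ                 33,800.9872   216,497.1519
Price P = Σ PV = 33,800.9872.
Macaulay duration = Σ(t·PV) / P = 216,497.1519 / 33,800.9872 = 6.40505 years.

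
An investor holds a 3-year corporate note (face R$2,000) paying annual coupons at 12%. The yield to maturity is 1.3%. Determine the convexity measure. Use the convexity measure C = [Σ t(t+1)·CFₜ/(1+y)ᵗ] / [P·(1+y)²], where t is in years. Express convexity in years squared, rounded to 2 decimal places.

10.29

With y = 0.013:
  t   CF        PV=CF/(1+0.013)^t    t·PV        t(t+1)·PV
  1       240.00       236.9200       236.9200         473.8401
  2       240.00       233.8796       467.7592       1,403.2776
  3     2,240.00     2,154.8631     6,464.5893      25,858.3571
  Σ                  2,625.6627     7,169.2685      27,735.4748
P = 2,625.6627.
Convexity = Σ t(t+1)·PV / [P·(1+y)²] = 27,735.4748 / (2,625.6627 × 1.026169) = 10.29385.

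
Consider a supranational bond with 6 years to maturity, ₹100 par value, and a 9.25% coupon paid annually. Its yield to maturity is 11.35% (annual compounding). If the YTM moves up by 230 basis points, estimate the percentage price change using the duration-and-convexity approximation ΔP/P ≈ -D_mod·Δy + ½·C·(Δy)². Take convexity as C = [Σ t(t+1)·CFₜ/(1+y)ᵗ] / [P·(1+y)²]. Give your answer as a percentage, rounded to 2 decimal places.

-9.26%

With y = 0.1135:
  t   CF        PV=CF/(1+0.1135)^t    t·PV        t(t+1)·PV
  1         9.25         8.3071         8.3071          16.6143
  2         9.25         7.4604        14.9208          44.7623
  3         9.25         6.6999        20.0998          80.3993
  4         9.25         6.0170        24.0680         120.3402
  5         9.25         5.4037        27.0185         162.1108
  6       109.25        57.3166       343.8994       2,407.2955
  Σ                     91.2047       438.3136       2,831.5224
P = 91.2047; D_Mac = 4.80582 yrs; D_mod = 4.31596 yrs; C = 25.03930.
Duration effect: -4.31596 × (+0.023) = -0.099267
Convexity effect: 0.5 × 25.03930 × (0.023)² = +0.0066229
ΔP/P ≈ -0.099267 + 0.0066229 = -0.092644 = -9.2644%.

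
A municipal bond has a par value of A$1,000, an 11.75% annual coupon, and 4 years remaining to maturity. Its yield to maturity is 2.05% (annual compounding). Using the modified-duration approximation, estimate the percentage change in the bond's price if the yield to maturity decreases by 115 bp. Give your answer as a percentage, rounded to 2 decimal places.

+3.95%

Periodic yield y = 0.0205. Modified duration first:
  t   CF        PV=CF/(1+0.0205)^t    t·PV
  1       117.50       115.1396       115.1396
  2       117.50       112.8267       225.6534
  3       117.50       110.5602       331.6806
  4     1,117.50     1,030.3754     4,121.5017
  Σ                  1,368.9020     4,793.9754
P = 1,368.9020; D_Mac = 3.50206 yrs; D_mod = 3.50206/(1+0.0205) = 3.43171 yrs.
ΔP/P ≈ -D_mod · Δy = -3.43171 × (-0.0115) = +0.039465 = +3.9465%.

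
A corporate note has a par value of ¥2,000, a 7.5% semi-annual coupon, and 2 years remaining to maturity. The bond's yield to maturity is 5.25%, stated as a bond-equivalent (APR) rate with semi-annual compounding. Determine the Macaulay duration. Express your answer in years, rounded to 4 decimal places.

Periodic yield y = 0.02625. Discount each cash flow and weight by its period:
  t   CF        PV=CF/(1+0.02625)^t    t·PV
  1        75.00        73.0816        73.0816
  2        75.00        71.2123       142.4246
  3        75.00        69.3908       208.1723
  4     2,075.00     1,870.7055     7,482.8220
  Σ                  2,084.3902     7,906.5005
Price P = Σ PV = 2,084.3902.
Macaulay duration = Σ(t·PV) / P = 7,906.5005 / 2,084.3902 = 3.79320 half-year periods.
In years: 3.79320 / 2 = 1.89660 years.

1.8966 years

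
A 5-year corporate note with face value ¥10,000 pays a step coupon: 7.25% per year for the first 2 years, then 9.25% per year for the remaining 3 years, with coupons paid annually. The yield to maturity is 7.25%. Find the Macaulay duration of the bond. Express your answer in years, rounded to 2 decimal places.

4.35 years

Periodic yield y = 0.0725. Discount each cash flow and weight by its year:
  t   CF        PV=CF/(1+0.0725)^t    t·PV
  1       725.00       675.9907       675.9907
  2       725.00       630.2943     1,260.5887
  3       925.00       749.8076     2,249.4228
  4       925.00       699.1213     2,796.4852
  5    10,925.00     7,699.0110    38,495.0551
  Σ                 10,454.2249    45,477.5424
Price P = Σ PV = 10,454.2249.
Macaulay duration = Σ(t·PV) / P = 45,477.5424 / 10,454.2249 = 4.35016 years.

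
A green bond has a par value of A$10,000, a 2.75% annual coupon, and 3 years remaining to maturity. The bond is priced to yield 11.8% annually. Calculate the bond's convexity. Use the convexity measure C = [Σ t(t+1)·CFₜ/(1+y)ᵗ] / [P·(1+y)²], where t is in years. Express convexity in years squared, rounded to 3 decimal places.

9.214

With y = 0.118:
  t   CF        PV=CF/(1+0.118)^t    t·PV        t(t+1)·PV
  1       275.00       245.9750       245.9750         491.9499
  2       275.00       220.0134       440.0268       1,320.0803
  3    10,275.00     7,352.8621    22,058.5862      88,234.3450
  Σ                  7,818.8504    22,744.5880      90,046.3751
P = 7,818.8504.
Convexity = Σ t(t+1)·PV / [P·(1+y)²] = 90,046.3751 / (7,818.8504 × 1.249924) = 9.21382.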